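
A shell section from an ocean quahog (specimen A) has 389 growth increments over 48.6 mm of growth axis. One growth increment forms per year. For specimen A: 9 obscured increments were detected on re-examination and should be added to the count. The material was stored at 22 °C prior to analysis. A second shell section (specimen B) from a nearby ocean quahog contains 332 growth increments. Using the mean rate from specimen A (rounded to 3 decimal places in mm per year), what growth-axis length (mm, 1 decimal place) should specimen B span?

Specimen A: correcting the raw count gives 389 + 9 = 398 true growth increments.
A: 48.6 mm over 398 years gives 48.6 / 398 ≈ 0.122 mm/year.
For B, 0.122 mm/year × 332 years = 40.5 mm.

40.5 mm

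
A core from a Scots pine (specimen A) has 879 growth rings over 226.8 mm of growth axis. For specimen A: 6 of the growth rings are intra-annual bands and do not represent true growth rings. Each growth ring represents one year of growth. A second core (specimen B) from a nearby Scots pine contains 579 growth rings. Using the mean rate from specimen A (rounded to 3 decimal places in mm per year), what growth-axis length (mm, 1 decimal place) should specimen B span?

150.5 mm

Specimen A: adjusted count: 879 − 6 = 873 growth rings.
A: Extension rate ≈ 226.8 / 873 = 0.260 mm/year.
For B, 0.260 mm/year × 579 years = 150.5 mm.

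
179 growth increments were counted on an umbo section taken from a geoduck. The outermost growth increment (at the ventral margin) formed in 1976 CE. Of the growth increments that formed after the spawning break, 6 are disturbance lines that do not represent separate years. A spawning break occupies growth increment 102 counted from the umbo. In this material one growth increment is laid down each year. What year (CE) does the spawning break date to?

179 − 102 = 77 growth increments lie beyond the spawning break toward the ventral margin.
Excluding 6 false growth increments: 77 − 6 = 71.
The growth increment at the ventral margin is 1976 CE, so the spawning break dates to 1976 − 71 = 1905 CE.

1905 CE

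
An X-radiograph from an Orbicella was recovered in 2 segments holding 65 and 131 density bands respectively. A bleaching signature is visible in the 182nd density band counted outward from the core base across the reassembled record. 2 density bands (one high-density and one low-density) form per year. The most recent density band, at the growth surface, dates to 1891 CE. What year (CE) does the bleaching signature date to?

1884 CE

Total density bands = 65 + 131 = 196.
Between density band 182 and the growth surface there are 196 − 182 = 14 density bands.
14 density bands at 2 per year is 14 / 2 = 7 years.
The density band at the growth surface is 1891 CE, so the bleaching signature dates to 1891 − 7 = 1884 CE.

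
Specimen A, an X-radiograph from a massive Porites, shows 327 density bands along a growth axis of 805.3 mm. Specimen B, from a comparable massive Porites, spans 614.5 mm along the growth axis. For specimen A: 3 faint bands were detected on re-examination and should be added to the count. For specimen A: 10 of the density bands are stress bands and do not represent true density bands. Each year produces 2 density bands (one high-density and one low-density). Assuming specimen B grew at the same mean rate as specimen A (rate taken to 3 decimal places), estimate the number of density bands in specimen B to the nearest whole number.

244 density bands

Specimen A: after corrections the count is 327 − 10 + 3 = 320 density bands.
Specimen A: 320 density bands at 2 per year is 320 / 2 = 160 years.
A: Extension rate ≈ 805.3 / 160 = 5.033 mm/year.
Specimen B: 614.5 mm / 5.033 mm per year = 122.09 years; at 2 density bands per year that is 122.09 × 2 ≈ 244 density bands.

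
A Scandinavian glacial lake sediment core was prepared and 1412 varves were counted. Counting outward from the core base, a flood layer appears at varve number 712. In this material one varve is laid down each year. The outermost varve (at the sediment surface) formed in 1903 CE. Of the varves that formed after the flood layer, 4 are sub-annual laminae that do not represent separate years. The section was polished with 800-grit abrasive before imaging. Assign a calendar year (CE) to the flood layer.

1412 − 712 = 700 varves lie beyond the flood layer toward the sediment surface.
700 − 4 false = 696 true varves after the flood layer.
The varve at the sediment surface is 1903 CE, so the flood layer dates to 1903 − 696 = 1207 CE.

1207 CE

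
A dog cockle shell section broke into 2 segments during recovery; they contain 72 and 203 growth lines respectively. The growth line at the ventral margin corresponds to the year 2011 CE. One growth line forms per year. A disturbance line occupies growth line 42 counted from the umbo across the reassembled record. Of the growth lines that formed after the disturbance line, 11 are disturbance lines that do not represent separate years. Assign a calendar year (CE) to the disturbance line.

1789 CE

Total growth lines = 72 + 203 = 275.
Between growth line 42 and the ventral margin there are 275 − 42 = 233 growth lines.
Removing the 11 false growth lines leaves 233 − 11 = 222 true growth lines beyond the disturbance line.
The growth line at the ventral margin is 2011 CE, so the disturbance line dates to 2011 − 222 = 1789 CE.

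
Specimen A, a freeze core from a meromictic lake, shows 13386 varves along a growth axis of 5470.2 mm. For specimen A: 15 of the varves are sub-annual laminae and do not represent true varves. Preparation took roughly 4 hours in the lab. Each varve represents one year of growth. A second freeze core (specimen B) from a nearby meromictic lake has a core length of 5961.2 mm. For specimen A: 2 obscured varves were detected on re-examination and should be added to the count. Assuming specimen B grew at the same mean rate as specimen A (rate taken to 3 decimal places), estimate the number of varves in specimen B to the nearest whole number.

14575 varves

Specimen A: correcting the raw count gives 13386 − 15 + 2 = 13373 true varves.
A: Extension rate ≈ 5470.2 / 13373 = 0.409 mm/yr.
Specimen B: 5961.2 mm / 0.409 mm per year = 14575.06 years ≈ 14575 varves.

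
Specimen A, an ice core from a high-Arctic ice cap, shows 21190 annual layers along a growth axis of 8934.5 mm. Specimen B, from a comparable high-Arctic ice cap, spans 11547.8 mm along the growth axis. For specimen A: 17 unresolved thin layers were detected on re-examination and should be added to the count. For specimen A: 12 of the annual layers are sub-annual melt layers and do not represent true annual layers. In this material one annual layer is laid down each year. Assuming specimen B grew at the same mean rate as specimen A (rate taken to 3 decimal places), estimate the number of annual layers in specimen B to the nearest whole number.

Specimen A: correcting the raw count gives 21190 − 12 + 17 = 21195 true annual layers.
A: Mean rate = 8934.5 mm / 21195 years ≈ 0.422 mm per year.
B spans 11547.8 / 0.422 = 27364.45 years ≈ 27364 annual layers.

27364 annual layers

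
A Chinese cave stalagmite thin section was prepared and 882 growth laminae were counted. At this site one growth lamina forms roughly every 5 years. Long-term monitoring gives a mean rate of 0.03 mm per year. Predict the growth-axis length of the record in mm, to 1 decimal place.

132.3 mm

At 5 years per growth lamina, 882 × 5 = 4410 years.
Length ≈ 0.03 × 4410 = 132.3 mm.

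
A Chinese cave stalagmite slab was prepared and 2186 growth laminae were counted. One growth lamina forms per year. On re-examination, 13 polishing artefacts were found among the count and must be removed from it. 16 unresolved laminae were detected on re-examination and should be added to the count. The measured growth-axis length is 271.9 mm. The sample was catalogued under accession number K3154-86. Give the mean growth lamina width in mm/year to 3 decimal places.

0.124 mm/year

Adjusted count: 2186 − 13 + 16 = 2189 growth laminae.
271.9 mm over 2189 years gives 271.9 / 2189 ≈ 0.124 mm/year.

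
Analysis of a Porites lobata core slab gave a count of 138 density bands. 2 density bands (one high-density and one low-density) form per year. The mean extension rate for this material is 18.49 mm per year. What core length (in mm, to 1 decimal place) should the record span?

Dividing by 2 density bands per year: 138 / 2 = 69 years.
Length ≈ 18.49 × 69 = 1275.8 mm.

1275.8 mm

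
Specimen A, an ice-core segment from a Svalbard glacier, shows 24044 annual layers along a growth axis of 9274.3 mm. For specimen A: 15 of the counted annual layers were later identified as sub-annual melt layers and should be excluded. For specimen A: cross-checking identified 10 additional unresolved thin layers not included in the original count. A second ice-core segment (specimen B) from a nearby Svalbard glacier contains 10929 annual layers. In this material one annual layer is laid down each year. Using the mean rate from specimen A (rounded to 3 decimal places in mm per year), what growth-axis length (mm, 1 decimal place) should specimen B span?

Specimen A: after corrections the count is 24044 − 15 + 10 = 24039 annual layers.
A: Extension rate ≈ 9274.3 / 24039 = 0.386 mm per year.
B's length ≈ 0.386 × 10929 = 4218.6 mm.

4218.6 mm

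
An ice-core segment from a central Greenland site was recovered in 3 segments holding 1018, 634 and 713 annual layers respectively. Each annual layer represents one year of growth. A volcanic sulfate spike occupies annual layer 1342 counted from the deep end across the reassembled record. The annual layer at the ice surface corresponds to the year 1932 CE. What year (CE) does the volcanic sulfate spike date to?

909 CE

Total annual layers = 1018 + 634 + 713 = 2365.
Between annual layer 1342 and the ice surface there are 2365 − 1342 = 1023 annual layers.
The annual layer at the ice surface is 1932 CE, so the volcanic sulfate spike dates to 1932 − 1023 = 909 CE.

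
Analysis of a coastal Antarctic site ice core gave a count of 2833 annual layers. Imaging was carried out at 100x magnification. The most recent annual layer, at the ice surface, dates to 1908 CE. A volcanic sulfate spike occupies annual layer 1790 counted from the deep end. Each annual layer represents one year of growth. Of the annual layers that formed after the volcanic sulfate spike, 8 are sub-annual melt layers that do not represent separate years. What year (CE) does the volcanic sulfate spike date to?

873 CE

2833 − 1790 = 1043 annual layers lie beyond the volcanic sulfate spike toward the ice surface.
1043 − 8 false = 1035 true annual layers after the volcanic sulfate spike.
The annual layer at the ice surface is 1908 CE, so the volcanic sulfate spike dates to 1908 − 1035 = 873 CE.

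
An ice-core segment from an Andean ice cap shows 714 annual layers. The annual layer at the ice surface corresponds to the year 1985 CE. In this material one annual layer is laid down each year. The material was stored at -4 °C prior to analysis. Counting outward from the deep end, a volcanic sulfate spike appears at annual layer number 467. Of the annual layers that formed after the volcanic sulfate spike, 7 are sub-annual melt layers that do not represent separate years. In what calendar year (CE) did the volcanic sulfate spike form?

714 − 467 = 247 annual layers lie beyond the volcanic sulfate spike toward the ice surface.
247 − 7 false = 240 true annual layers after the volcanic sulfate spike.
Counting back 240 years from 1985 CE places the volcanic sulfate spike in 1985 − 240 = 1745 CE.

1745 CE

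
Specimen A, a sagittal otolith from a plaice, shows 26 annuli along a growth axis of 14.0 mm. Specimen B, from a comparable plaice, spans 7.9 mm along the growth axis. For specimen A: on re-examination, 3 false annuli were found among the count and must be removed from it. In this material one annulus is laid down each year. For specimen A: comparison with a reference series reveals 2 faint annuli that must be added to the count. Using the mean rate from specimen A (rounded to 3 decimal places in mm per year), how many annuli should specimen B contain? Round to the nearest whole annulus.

Specimen A: after corrections the count is 26 − 3 + 2 = 25 annuli.
A: Mean rate = 14.0 mm / 25 years ≈ 0.560 mm/yr.
For B, 7.9 / 0.560 = 14.11 years ≈ 14 annuli.

14 annuli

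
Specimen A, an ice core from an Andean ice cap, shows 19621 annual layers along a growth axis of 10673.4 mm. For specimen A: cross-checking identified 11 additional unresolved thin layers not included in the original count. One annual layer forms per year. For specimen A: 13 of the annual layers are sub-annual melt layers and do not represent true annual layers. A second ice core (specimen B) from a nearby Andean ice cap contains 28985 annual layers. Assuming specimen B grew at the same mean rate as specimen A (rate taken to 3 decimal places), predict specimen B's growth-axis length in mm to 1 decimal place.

Specimen A: correcting the raw count gives 19621 − 13 + 11 = 19619 true annual layers.
A: Mean rate = 10673.4 mm / 19619 years ≈ 0.544 mm/yr.
For B, 0.544 mm/year × 28985 years = 15767.8 mm.

15767.8 mm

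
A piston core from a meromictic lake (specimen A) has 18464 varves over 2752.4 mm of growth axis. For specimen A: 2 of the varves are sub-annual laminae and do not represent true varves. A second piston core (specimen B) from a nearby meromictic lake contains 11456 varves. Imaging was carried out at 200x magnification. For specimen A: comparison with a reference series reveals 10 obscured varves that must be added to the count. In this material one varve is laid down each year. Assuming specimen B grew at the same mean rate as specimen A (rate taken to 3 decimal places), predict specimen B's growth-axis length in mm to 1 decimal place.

1706.9 mm

Specimen A: correcting the raw count gives 18464 − 2 + 10 = 18472 true varves.
A: Mean rate = 2752.4 mm / 18472 years ≈ 0.149 mm/yr.
For B, 0.149 mm/year × 11456 years = 1706.9 mm.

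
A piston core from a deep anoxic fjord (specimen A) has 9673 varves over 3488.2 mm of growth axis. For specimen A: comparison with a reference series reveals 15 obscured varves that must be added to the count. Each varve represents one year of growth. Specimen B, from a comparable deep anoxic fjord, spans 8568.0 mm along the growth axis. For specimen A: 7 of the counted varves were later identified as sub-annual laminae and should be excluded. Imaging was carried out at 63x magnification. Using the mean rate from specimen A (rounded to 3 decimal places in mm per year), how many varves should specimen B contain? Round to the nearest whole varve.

23800 varves

Specimen A: after corrections the count is 9673 − 7 + 15 = 9681 varves.
A: 3488.2 mm over 9681 years gives 3488.2 / 9681 ≈ 0.360 mm/yr.
Specimen B: 8568.0 mm / 0.360 mm per year = 23800.00 years ≈ 23800 varves.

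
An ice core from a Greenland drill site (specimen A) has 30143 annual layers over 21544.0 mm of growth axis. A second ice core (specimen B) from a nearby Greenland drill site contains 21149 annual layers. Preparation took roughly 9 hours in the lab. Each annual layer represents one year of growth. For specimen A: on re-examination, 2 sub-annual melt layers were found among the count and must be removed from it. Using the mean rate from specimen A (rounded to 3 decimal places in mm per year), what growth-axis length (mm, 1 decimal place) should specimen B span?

15121.5 mm

Specimen A: true annual layer count = 30143 − 2 = 30141.
A: Extension rate ≈ 21544.0 / 30141 = 0.715 mm per year.
For B, 0.715 mm/year × 21149 years = 15121.5 mm.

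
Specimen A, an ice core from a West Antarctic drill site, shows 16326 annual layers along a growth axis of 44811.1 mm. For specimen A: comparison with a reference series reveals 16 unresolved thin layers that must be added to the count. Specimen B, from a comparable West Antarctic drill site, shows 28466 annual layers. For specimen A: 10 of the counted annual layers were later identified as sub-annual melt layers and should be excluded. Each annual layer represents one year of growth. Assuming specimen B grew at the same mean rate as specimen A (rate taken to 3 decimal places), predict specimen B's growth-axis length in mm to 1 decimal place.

Specimen A: correcting the raw count gives 16326 − 10 + 16 = 16332 true annual layers.
A: Extension rate ≈ 44811.1 / 16332 = 2.744 mm/yr.
B's length ≈ 2.744 × 28466 = 78110.7 mm.

78110.7 mm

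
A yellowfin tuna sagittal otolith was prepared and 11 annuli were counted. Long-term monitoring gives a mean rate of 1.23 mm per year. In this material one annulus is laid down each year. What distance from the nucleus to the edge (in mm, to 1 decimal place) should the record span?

The record spans 11 years at 1.23 mm per year.
Predicted length = 1.23 mm/year × 11 years = 13.5 mm.

13.5 mm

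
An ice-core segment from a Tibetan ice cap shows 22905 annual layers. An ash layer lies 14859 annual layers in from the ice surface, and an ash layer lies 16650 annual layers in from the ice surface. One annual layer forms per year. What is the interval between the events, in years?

1791 years

Separation: 16650 − 14859 = 1791 annual layers.
One annual layer per year makes the interval 1791 years.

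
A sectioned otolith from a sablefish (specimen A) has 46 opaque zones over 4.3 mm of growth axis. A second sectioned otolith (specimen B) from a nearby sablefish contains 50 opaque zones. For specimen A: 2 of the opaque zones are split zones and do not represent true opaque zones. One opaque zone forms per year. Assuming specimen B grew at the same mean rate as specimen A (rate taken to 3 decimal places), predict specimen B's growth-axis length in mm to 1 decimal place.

Specimen A: adjusted count: 46 − 2 = 44 opaque zones.
A: Mean rate = 4.3 mm / 44 years ≈ 0.098 mm/year.
Length of B = 0.098 × 50 = 4.9 mm.

4.9 mm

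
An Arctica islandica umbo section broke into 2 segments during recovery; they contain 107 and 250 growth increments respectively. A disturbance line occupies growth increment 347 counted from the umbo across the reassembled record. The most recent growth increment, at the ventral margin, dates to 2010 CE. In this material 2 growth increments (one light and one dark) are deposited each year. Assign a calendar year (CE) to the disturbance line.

2005 CE

Total growth increments = 107 + 250 = 357.
The disturbance line sits at growth increment 347 from the umbo, so 357 − 347 = 10 growth increments formed after it.
With 2 growth increments per year, 10 / 2 = 5 years.
Counting back 5 years from 2010 CE places the disturbance line in 2010 − 5 = 2005 CE.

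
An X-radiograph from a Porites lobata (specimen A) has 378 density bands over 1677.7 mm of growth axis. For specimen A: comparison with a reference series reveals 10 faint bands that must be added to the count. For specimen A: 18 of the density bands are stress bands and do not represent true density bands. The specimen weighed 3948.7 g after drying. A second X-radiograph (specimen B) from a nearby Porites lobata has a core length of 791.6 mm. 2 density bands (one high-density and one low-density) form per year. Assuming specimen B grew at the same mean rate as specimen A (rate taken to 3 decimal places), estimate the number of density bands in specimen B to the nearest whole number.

175 density bands

Specimen A: adjusted count: 378 − 18 + 10 = 370 density bands.
Specimen A: dividing by 2 density bands per year: 370 / 2 = 185 years.
A: 1677.7 mm over 185 years gives 1677.7 / 185 ≈ 9.069 mm per year.
Specimen B: 791.6 mm / 9.069 mm per year = 87.29 years; at 2 density bands per year that is 87.29 × 2 ≈ 175 density bands.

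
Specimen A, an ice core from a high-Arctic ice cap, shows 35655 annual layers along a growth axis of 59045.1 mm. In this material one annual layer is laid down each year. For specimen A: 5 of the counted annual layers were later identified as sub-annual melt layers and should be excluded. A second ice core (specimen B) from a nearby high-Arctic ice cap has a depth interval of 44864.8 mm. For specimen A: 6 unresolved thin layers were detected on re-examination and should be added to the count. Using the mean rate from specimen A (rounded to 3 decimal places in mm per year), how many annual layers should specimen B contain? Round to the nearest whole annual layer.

Specimen A: after corrections the count is 35655 − 5 + 6 = 35656 annual layers.
A: Mean rate = 59045.1 mm / 35656 years ≈ 1.656 mm per year.
For B, 44864.8 / 1.656 = 27092.27 years ≈ 27092 annual layers.

27092 annual layers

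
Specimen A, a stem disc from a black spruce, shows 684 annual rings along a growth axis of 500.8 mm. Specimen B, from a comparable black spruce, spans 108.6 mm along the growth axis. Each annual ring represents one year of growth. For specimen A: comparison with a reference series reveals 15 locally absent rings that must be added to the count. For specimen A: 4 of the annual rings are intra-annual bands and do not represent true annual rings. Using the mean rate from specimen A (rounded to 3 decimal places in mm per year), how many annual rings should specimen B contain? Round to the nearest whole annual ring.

Specimen A: after corrections the count is 684 − 4 + 15 = 695 annual rings.
A: Extension rate ≈ 500.8 / 695 = 0.721 mm/yr.
B spans 108.6 / 0.721 = 150.62 years ≈ 151 annual rings.

151 annual rings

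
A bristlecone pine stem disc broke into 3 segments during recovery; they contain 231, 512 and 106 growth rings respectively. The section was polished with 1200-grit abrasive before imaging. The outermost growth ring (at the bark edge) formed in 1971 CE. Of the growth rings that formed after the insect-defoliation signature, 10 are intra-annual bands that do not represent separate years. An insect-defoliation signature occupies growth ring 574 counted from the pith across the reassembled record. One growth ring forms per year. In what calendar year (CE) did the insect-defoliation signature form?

1706 CE

Total growth rings = 231 + 512 + 106 = 849.
Between growth ring 574 and the bark edge there are 849 − 574 = 275 growth rings.
Excluding 10 false growth rings: 275 − 10 = 265.
The growth ring at the bark edge is 1971 CE, so the insect-defoliation signature dates to 1971 − 265 = 1706 CE.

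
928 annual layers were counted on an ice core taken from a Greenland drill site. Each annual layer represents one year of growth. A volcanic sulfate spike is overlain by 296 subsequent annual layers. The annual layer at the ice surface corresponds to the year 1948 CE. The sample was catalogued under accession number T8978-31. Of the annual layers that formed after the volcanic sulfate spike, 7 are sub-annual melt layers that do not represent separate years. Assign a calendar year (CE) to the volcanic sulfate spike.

1659 CE

There are 296 annual layers younger than the volcanic sulfate spike.
Removing the 7 false annual layers leaves 296 − 7 = 289 true annual layers beyond the volcanic sulfate spike.
1948 − 289 = 1659 CE.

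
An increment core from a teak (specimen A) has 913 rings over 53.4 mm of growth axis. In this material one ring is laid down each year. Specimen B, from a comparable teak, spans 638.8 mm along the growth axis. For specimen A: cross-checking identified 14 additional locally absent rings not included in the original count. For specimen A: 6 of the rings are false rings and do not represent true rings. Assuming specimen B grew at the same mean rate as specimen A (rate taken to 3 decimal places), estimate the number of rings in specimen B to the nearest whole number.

Specimen A: correcting the raw count gives 913 − 6 + 14 = 921 true rings.
A: Extension rate ≈ 53.4 / 921 = 0.058 mm per year.
For B, 638.8 / 0.058 = 11013.79 years ≈ 11014 rings.

11014 rings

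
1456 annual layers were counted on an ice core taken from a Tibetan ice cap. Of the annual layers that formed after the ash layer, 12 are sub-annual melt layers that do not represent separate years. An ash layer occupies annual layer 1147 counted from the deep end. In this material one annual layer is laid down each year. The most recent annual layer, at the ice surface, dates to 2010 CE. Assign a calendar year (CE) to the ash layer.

Between annual layer 1147 and the ice surface there are 1456 − 1147 = 309 annual layers.
Removing the 12 false annual layers leaves 309 − 12 = 297 true annual layers beyond the ash layer.
2010 − 297 = 1713 CE.

1713 CE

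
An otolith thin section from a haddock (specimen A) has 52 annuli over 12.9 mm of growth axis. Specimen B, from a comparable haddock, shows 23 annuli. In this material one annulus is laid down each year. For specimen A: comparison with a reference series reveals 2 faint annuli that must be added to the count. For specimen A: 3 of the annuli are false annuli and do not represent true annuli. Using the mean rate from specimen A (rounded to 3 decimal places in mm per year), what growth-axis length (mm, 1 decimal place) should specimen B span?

Specimen A: after corrections the count is 52 − 3 + 2 = 51 annuli.
A: Mean rate = 12.9 mm / 51 years ≈ 0.253 mm/yr.
Length of B = 0.253 × 23 = 5.8 mm.

5.8 mm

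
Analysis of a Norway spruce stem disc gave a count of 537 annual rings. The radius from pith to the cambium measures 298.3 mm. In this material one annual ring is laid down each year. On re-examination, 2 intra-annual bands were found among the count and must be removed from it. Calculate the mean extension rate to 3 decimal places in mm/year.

Adjusted count: 537 − 2 = 535 annual rings.
Mean rate = 298.3 mm / 535 years ≈ 0.558 mm/year.

0.558 mm/year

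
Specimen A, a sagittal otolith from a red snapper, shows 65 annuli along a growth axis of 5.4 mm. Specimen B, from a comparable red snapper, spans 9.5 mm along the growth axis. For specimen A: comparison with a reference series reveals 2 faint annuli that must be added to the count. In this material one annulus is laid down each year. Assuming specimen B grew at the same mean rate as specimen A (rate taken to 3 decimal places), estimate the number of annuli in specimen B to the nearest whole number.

Specimen A: adjusted count: 65 + 2 = 67 annuli.
A: Extension rate ≈ 5.4 / 67 = 0.081 mm/year.
Specimen B: 9.5 mm / 0.081 mm per year = 117.28 years ≈ 117 annuli.

117 annuli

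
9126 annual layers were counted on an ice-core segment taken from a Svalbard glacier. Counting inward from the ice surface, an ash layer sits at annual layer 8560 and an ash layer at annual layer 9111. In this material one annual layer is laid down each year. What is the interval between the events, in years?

Separation: 9111 − 8560 = 551 annual layers.
At one annual layer per year, 551 years elapsed between them.

551 years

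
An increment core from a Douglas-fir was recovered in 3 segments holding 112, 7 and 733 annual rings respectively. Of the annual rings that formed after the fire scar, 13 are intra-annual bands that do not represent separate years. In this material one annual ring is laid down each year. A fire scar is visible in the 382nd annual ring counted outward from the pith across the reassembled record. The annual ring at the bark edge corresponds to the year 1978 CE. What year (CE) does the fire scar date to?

Total annual rings = 112 + 7 + 733 = 852.
The fire scar sits at annual ring 382 from the pith, so 852 − 382 = 470 annual rings formed after it.
Removing the 13 false annual rings leaves 470 − 13 = 457 true annual rings beyond the fire scar.
1978 − 457 = 1521 CE.

1521 CE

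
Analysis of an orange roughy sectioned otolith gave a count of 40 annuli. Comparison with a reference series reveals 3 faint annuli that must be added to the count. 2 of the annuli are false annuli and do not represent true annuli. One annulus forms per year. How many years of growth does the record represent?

After corrections the count is 40 − 2 + 3 = 41 annuli.
With a one-to-one annulus periodicity this is 41 years.

41 yr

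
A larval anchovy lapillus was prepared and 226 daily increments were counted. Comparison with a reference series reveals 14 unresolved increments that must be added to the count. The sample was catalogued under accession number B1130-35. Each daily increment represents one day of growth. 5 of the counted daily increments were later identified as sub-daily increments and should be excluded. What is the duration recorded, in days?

Correcting the raw count gives 226 − 5 + 14 = 235 true daily increments.
At one daily increment per day, that is 235 days.

235 d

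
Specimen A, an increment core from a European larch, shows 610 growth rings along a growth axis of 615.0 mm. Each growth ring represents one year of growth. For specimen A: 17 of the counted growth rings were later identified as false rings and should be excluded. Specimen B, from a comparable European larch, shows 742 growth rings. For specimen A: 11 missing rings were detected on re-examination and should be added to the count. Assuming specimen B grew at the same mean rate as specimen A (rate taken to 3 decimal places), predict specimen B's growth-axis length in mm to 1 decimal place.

Specimen A: after corrections the count is 610 − 17 + 11 = 604 growth rings.
A: 615.0 mm over 604 years gives 615.0 / 604 ≈ 1.018 mm/year.
For B, 1.018 mm/year × 742 years = 755.4 mm.

755.4 mm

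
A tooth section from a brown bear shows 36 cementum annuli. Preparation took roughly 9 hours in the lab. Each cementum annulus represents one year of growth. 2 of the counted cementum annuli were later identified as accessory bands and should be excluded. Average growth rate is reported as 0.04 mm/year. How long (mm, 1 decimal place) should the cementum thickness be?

After corrections the count is 36 − 2 = 34 cementum annuli.
Predicted length = 0.04 mm/year × 34 years = 1.4 mm.

1.4 mm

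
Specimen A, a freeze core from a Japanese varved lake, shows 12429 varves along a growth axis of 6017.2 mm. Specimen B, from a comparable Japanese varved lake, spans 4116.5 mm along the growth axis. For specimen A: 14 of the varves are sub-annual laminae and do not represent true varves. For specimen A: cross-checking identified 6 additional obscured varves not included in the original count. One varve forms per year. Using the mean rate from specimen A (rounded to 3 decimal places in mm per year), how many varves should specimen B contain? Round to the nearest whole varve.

8505 varves

Specimen A: true varve count = 12429 − 14 + 6 = 12421.
A: Extension rate ≈ 6017.2 / 12421 = 0.484 mm per year.
Specimen B: 4116.5 mm / 0.484 mm per year = 8505.17 years ≈ 8505 varves.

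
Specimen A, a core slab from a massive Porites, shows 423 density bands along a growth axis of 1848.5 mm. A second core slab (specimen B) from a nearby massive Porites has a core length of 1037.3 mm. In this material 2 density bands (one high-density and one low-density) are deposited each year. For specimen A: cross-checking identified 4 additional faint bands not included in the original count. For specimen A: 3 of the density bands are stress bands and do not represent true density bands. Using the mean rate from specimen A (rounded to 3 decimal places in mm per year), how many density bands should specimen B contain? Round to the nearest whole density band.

Specimen A: true density band count = 423 − 3 + 4 = 424.
Specimen A: 424 density bands at 2 per year is 424 / 2 = 212 years.
A: Mean rate = 1848.5 mm / 212 years ≈ 8.719 mm per year.
B spans 1037.3 / 8.719 = 118.97 years; at 2 density bands per year that is 118.97 × 2 ≈ 238 density bands.

238 density bands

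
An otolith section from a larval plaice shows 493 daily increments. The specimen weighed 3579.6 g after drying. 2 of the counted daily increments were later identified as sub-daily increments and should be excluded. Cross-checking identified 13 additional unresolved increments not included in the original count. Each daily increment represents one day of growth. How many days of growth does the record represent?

Correcting the raw count gives 493 − 2 + 13 = 504 true daily increments.
One daily increment per day makes the duration 504 days.

504 days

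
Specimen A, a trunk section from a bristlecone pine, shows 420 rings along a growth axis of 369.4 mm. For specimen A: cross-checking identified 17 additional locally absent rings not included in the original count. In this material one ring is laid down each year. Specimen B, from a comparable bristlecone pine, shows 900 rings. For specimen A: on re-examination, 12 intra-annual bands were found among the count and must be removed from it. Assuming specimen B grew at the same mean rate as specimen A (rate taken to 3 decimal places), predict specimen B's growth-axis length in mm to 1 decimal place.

Specimen A: after corrections the count is 420 − 12 + 17 = 425 rings.
A: Extension rate ≈ 369.4 / 425 = 0.869 mm per year.
For B, 0.869 mm/year × 900 years = 782.1 mm.

782.1 mm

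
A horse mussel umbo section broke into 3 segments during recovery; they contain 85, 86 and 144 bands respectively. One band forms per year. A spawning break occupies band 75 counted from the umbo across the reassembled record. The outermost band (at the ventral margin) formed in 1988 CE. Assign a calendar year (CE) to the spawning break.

1748 CE

Total bands = 85 + 86 + 144 = 315.
315 − 75 = 240 bands lie beyond the spawning break toward the ventral margin.
The band at the ventral margin is 1988 CE, so the spawning break dates to 1988 − 240 = 1748 CE.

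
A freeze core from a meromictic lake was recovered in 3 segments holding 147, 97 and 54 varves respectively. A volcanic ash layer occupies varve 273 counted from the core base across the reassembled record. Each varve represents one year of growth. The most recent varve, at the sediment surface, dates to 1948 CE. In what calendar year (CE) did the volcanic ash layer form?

1923 CE

Total varves = 147 + 97 + 54 = 298.
The volcanic ash layer sits at varve 273 from the core base, so 298 − 273 = 25 varves formed after it.
The varve at the sediment surface is 1948 CE, so the volcanic ash layer dates to 1948 − 25 = 1923 CE.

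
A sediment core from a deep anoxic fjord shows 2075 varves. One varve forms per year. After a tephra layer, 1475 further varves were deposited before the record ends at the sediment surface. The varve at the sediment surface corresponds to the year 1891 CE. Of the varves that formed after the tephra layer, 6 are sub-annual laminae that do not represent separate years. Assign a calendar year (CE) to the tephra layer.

There are 1475 varves younger than the tephra layer.
Removing the 6 false varves leaves 1475 − 6 = 1469 true varves beyond the tephra layer.
1891 − 1469 = 422 CE.

422 CE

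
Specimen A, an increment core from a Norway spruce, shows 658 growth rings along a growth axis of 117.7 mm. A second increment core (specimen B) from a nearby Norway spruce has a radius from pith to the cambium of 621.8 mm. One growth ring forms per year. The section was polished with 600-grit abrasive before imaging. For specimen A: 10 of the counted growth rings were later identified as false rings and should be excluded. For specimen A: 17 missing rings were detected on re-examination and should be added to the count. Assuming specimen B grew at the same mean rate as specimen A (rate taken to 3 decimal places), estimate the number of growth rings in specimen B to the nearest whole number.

3513 growth rings

Specimen A: after corrections the count is 658 − 10 + 17 = 665 growth rings.
A: Mean rate = 117.7 mm / 665 years ≈ 0.177 mm per year.
For B, 621.8 / 0.177 = 3512.99 years ≈ 3513 growth rings.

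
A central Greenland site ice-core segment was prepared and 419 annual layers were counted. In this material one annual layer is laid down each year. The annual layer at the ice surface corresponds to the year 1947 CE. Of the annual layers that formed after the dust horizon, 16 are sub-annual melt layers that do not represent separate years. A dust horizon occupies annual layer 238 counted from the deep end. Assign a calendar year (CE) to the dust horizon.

Between annual layer 238 and the ice surface there are 419 − 238 = 181 annual layers.
181 − 16 false = 165 true annual layers after the dust horizon.
Counting back 165 years from 1947 CE places the dust horizon in 1947 − 165 = 1782 CE.

1782 CE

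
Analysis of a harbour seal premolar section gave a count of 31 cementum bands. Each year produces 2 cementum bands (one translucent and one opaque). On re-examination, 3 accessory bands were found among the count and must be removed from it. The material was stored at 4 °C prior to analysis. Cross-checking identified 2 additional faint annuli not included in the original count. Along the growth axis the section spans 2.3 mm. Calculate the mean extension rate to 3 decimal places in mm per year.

0.153 mm per year

After corrections the count is 31 − 3 + 2 = 30 cementum bands.
With 2 cementum bands per year, 30 / 2 = 15 years.
Extension rate ≈ 2.3 / 15 = 0.153 mm per year.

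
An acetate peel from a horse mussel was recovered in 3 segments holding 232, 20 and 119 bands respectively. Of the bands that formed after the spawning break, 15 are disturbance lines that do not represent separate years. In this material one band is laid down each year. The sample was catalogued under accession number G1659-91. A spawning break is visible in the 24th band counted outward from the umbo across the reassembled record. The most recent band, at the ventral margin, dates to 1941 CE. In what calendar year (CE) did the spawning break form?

Total bands = 232 + 20 + 119 = 371.
371 − 24 = 347 bands lie beyond the spawning break toward the ventral margin.
347 − 15 false = 332 true bands after the spawning break.
Counting back 332 years from 1941 CE places the spawning break in 1941 − 332 = 1609 CE.

1609 CE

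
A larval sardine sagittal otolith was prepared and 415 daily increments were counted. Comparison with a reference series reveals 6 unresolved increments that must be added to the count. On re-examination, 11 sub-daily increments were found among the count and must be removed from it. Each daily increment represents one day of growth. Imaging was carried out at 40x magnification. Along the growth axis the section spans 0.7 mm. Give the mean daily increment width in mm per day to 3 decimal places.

0.002 mm per day

Correcting the raw count gives 415 − 11 + 6 = 410 true daily increments.
Extension rate ≈ 0.7 / 410 = 0.002 mm per day.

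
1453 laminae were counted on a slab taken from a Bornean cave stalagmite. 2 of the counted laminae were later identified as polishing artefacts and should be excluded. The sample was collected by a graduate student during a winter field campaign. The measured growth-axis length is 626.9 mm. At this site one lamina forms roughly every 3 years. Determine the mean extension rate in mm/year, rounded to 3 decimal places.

After corrections the count is 1453 − 2 = 1451 laminae.
Multiplying by 3 years per lamina: 1451 × 3 = 4353 years.
626.9 mm over 4353 years gives 626.9 / 4353 ≈ 0.144 mm/year.

0.144 mm/year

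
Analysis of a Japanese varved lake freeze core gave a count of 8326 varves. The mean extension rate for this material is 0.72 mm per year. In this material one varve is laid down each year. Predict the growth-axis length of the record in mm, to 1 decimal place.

5994.7 mm

The record spans 8326 years at 0.72 mm per year.
Length ≈ 0.72 × 8326 = 5994.7 mm.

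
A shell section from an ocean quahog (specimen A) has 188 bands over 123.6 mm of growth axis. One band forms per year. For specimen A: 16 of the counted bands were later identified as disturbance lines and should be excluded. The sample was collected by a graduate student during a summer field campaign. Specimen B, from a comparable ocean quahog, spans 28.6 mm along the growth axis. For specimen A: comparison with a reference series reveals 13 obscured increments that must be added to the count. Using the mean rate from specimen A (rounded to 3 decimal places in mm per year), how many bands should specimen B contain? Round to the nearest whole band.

43 bands

Specimen A: adjusted count: 188 − 16 + 13 = 185 bands.
A: Extension rate ≈ 123.6 / 185 = 0.668 mm per year.
B spans 28.6 / 0.668 = 42.81 years ≈ 43 bands.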